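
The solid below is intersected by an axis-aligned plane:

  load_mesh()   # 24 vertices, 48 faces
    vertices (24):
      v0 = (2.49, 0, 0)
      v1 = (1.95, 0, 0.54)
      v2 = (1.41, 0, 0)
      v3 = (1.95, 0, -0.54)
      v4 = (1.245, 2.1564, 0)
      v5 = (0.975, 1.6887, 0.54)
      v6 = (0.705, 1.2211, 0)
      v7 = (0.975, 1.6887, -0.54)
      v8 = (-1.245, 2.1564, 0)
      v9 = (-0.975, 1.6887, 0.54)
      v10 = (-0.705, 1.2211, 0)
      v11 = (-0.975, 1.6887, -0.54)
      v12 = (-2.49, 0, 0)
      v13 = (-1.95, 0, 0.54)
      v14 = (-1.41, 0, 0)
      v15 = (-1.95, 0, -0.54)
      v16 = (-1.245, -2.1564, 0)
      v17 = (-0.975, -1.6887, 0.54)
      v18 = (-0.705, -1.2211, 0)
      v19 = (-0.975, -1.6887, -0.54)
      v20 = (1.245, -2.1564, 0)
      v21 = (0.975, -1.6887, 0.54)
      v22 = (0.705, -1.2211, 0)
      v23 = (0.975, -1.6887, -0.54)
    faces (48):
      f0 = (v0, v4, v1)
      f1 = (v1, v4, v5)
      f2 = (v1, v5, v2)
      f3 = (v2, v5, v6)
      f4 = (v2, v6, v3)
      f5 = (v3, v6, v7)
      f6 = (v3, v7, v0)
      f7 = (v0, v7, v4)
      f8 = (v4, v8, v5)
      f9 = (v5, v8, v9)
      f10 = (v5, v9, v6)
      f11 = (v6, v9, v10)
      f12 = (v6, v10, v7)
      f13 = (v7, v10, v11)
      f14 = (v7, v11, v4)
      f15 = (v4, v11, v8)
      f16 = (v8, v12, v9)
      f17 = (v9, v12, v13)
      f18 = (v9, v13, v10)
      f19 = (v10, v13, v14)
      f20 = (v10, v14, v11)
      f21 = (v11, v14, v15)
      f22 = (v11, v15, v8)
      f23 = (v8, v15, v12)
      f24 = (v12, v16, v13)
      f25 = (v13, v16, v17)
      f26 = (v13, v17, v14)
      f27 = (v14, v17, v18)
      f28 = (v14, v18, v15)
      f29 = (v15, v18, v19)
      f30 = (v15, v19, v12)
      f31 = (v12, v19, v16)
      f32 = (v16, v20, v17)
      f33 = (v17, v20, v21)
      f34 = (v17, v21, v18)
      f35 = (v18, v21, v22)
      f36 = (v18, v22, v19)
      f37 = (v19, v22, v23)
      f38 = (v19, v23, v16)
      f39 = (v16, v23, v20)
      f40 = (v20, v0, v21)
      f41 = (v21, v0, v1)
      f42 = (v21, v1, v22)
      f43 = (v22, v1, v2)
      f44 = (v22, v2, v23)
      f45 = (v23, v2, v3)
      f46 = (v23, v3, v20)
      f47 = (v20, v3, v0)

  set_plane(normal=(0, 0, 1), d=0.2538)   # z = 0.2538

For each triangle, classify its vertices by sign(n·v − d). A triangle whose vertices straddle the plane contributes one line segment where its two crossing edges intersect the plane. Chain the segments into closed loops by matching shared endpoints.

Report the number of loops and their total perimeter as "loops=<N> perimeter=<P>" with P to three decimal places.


loops=2 perimeter=23.400

Straddling triangles (24 of 48):
  (v0,v4,v1) [--+] → (1.57635, 1.14289, 0.2538)–(2.2362, 0, 0.2538)  len=1.3197
  (v1,v4,v5) [+-+] → (1.57635, 1.14289, 0.2538)–(1.1181, 1.93658, 0.2538)  len=0.9165
  (v1,v5,v2) [++-] → (1.20555, 0.793689, 0.2538)–(1.6638, 0, 0.2538)  len=0.9165
  (v2,v5,v6) [-+-] → (1.20555, 0.793689, 0.2538)–(0.8319, 1.44087, 0.2538)  len=0.7473
  (v4,v8,v5) [--+] → (-0.2016, 1.93658, 0.2538)–(1.1181, 1.93658, 0.2538)  len=1.3197
  (v5,v8,v9) [+-+] → (-0.2016, 1.93658, 0.2538)–(-1.1181, 1.93658, 0.2538)  len=0.9165
  (v5,v9,v6) [++-] → (-0.0846, 1.44087, 0.2538)–(0.8319, 1.44087, 0.2538)  len=0.9165
  (v6,v9,v10) [-+-] → (-0.0846, 1.44087, 0.2538)–(-0.8319, 1.44087, 0.2538)  len=0.7473
  (v8,v12,v9) [--+] → (-1.77795, 0.793689, 0.2538)–(-1.1181, 1.93658, 0.2538)  len=1.3197
  (v9,v12,v13) [+-+] → (-1.77795, 0.793689, 0.2538)–(-2.2362, 0, 0.2538)  len=0.9165
  (v9,v13,v10) [++-] → (-1.29015, 0.647183, 0.2538)–(-0.8319, 1.44087, 0.2538)  len=0.9165
  (v10,v13,v14) [-+-] → (-1.29015, 0.647183, 0.2538)–(-1.6638, 0, 0.2538)  len=0.7473
  (v12,v16,v13) [--+] → (-1.57635, -1.14289, 0.2538)–(-2.2362, 0, 0.2538)  len=1.3197
  (v13,v16,v17) [+-+] → (-1.57635, -1.14289, 0.2538)–(-1.1181, -1.93658, 0.2538)  len=0.9165
  (v13,v17,v14) [++-] → (-1.20555, -0.793689, 0.2538)–(-1.6638, 0, 0.2538)  len=0.9165
  (v14,v17,v18) [-+-] → (-1.20555, -0.793689, 0.2538)–(-0.8319, -1.44087, 0.2538)  len=0.7473
  (v16,v20,v17) [--+] → (0.2016, -1.93658, 0.2538)–(-1.1181, -1.93658, 0.2538)  len=1.3197
  (v17,v20,v21) [+-+] → (0.2016, -1.93658, 0.2538)–(1.1181, -1.93658, 0.2538)  len=0.9165
  (v17,v21,v18) [++-] → (0.0846, -1.44087, 0.2538)–(-0.8319, -1.44087, 0.2538)  len=0.9165
  (v18,v21,v22) [-+-] → (0.0846, -1.44087, 0.2538)–(0.8319, -1.44087, 0.2538)  len=0.7473
  (v20,v0,v21) [--+] → (1.77795, -0.793689, 0.2538)–(1.1181, -1.93658, 0.2538)  len=1.3197
  (v21,v0,v1) [+-+] → (1.77795, -0.793689, 0.2538)–(2.2362, 0, 0.2538)  len=0.9165
  (v21,v1,v22) [++-] → (1.29015, -0.647183, 0.2538)–(0.8319, -1.44087, 0.2538)  len=0.9165
  (v22,v1,v2) [-+-] → (1.29015, -0.647183, 0.2538)–(1.6638, 0, 0.2538)  len=0.7473

Chained into 2 loop(s):
  loop 1: 12 segments, perimeter = 13.4171
  loop 2: 12 segments, perimeter = 9.9827
Total perimeter = 23.400


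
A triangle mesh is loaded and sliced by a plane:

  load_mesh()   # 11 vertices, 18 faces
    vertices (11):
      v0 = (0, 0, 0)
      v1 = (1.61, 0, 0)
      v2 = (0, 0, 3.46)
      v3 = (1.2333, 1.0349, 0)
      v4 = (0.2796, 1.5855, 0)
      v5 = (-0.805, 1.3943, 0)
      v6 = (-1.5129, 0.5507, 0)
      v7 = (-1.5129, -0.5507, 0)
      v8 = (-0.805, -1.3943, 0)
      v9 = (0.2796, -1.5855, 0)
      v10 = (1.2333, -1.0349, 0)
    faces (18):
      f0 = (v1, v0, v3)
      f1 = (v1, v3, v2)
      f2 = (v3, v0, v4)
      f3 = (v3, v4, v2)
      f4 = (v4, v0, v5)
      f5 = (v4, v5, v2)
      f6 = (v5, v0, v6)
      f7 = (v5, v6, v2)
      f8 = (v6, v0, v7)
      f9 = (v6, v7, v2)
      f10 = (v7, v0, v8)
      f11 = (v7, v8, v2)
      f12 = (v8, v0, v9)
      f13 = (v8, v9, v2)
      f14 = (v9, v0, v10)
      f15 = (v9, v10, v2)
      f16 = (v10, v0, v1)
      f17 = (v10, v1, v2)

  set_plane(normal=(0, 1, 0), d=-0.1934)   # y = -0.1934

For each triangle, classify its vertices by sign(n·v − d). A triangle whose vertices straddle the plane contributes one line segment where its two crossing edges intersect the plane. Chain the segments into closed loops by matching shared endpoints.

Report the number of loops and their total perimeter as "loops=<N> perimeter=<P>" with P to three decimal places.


Straddling triangles (10 of 18):
  (v6,v0,v7) [++-] → (-0.531314, -0.1934, 0)–(-1.5129, -0.1934, 0)  len=0.9816
  (v6,v7,v2) [+-+] → (-1.5129, -0.1934, 0)–(-0.531314, -0.1934, 2.24488)  len=2.4501
  (v7,v0,v8) [-+-] → (-0.531314, -0.1934, 0)–(-0.11166, -0.1934, 0)  len=0.4197
  (v7,v8,v2) [--+] → (-0.11166, -0.1934, 2.98007)–(-0.531314, -0.1934, 2.24488)  len=0.8465
  (v8,v0,v9) [-+-] → (-0.11166, -0.1934, 0)–(0.0341057, -0.1934, 0)  len=0.1458
  (v8,v9,v2) [--+] → (0.0341057, -0.1934, 3.03795)–(-0.11166, -0.1934, 2.98007)  len=0.1568
  (v9,v0,v10) [-+-] → (0.0341057, -0.1934, 0)–(0.230477, -0.1934, 0)  len=0.1964
  (v9,v10,v2) [--+] → (0.230477, -0.1934, 2.8134)–(0.0341057, -0.1934, 3.03795)  len=0.2983
  (v10,v0,v1) [-++] → (0.230477, -0.1934, 0)–(1.5396, -0.1934, 0)  len=1.3091
  (v10,v1,v2) [-++] → (1.5396, -0.1934, 0)–(0.230477, -0.1934, 2.8134)  len=3.1031

Chained into 1 loop(s):
  loop 1: 10 segments, perimeter = 9.9073
Total perimeter = 9.907

loops=1 perimeter=9.907


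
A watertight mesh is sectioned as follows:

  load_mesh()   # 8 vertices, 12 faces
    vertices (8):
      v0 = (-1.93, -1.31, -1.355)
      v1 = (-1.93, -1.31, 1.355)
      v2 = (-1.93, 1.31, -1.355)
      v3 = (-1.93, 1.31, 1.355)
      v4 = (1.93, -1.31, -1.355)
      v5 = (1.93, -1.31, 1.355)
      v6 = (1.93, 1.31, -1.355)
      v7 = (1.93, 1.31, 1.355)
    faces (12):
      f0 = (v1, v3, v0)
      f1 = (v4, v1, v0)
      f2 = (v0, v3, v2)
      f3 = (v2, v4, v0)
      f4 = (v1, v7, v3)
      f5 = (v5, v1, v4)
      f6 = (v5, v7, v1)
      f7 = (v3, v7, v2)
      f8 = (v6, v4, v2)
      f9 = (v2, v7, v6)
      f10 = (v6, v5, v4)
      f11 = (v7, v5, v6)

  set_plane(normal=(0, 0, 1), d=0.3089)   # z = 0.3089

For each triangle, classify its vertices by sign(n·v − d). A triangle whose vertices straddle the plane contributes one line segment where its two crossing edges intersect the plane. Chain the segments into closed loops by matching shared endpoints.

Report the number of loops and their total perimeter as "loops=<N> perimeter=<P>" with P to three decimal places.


loops=1 perimeter=12.960

Straddling triangles (8 of 12):
  (v1,v3,v0) [++-] → (-1.93, 0.298641, 0.3089)–(-1.93, -1.31, 0.3089)  len=1.6086
  (v4,v1,v0) [-+-] → (-0.439983, -1.31, 0.3089)–(-1.93, -1.31, 0.3089)  len=1.4900
  (v0,v3,v2) [-+-] → (-1.93, 0.298641, 0.3089)–(-1.93, 1.31, 0.3089)  len=1.0114
  (v5,v1,v4) [++-] → (-0.439983, -1.31, 0.3089)–(1.93, -1.31, 0.3089)  len=2.3700
  (v3,v7,v2) [++-] → (0.439983, 1.31, 0.3089)–(-1.93, 1.31, 0.3089)  len=2.3700
  (v2,v7,v6) [-+-] → (0.439983, 1.31, 0.3089)–(1.93, 1.31, 0.3089)  len=1.4900
  (v6,v5,v4) [-+-] → (1.93, -0.298641, 0.3089)–(1.93, -1.31, 0.3089)  len=1.0114
  (v7,v5,v6) [++-] → (1.93, -0.298641, 0.3089)–(1.93, 1.31, 0.3089)  len=1.6086

Chained into 1 loop(s):
  loop 1: 8 segments, perimeter = 12.9600
Total perimeter = 12.960


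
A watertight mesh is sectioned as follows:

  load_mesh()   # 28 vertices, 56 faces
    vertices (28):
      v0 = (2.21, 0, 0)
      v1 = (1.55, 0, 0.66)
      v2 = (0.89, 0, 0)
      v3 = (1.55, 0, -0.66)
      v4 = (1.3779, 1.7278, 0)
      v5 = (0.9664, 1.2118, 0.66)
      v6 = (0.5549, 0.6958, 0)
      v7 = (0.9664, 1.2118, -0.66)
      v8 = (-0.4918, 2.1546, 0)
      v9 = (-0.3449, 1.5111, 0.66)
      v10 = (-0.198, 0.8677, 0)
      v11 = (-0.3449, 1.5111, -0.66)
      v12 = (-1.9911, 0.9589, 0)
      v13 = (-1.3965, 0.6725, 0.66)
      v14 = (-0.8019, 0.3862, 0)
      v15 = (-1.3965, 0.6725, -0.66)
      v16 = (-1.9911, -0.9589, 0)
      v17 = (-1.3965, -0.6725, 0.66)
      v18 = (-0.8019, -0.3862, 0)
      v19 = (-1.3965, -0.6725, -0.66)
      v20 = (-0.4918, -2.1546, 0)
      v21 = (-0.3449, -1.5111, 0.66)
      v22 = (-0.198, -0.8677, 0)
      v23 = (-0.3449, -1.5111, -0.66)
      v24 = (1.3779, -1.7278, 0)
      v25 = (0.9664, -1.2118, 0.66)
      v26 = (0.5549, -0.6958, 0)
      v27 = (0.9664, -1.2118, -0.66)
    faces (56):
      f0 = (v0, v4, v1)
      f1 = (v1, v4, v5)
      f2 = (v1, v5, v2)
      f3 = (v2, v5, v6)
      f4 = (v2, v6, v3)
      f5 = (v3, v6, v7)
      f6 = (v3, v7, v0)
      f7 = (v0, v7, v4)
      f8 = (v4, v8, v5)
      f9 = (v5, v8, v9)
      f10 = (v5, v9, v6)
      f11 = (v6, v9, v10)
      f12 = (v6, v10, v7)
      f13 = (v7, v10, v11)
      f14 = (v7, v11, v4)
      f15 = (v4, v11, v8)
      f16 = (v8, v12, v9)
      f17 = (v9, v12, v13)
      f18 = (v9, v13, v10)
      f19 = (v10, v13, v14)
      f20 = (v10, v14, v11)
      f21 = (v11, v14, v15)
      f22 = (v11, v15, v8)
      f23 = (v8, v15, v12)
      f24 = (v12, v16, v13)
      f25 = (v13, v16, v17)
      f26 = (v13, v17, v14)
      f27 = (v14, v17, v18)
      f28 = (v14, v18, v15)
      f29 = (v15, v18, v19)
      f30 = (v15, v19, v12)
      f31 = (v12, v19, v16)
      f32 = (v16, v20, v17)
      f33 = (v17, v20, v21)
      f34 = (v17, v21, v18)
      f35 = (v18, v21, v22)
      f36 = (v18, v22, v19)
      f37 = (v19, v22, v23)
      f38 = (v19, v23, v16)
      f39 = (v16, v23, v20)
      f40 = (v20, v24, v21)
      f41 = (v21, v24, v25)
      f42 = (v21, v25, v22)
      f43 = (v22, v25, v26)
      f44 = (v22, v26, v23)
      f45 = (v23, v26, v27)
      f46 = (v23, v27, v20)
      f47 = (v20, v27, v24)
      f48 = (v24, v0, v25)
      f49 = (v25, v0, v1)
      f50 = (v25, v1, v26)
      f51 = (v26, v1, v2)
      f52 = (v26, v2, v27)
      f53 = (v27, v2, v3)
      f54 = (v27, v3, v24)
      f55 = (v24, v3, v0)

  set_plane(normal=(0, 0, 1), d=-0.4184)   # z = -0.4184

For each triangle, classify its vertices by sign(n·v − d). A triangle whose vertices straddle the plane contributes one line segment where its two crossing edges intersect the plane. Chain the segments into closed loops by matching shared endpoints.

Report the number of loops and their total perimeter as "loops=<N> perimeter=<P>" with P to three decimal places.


Straddling triangles (28 of 56):
  (v2,v6,v3) [++-] → (1.18573, 0.254705, -0.4184)–(1.3084, 0, -0.4184)  len=0.2827
  (v3,v6,v7) [-+-] → (1.18573, 0.254705, -0.4184)–(0.815766, 1.02291, -0.4184)  len=0.8527
  (v3,v7,v0) [--+] → (1.42163, 0.768208, -0.4184)–(1.7916, 0, -0.4184)  len=0.8527
  (v0,v7,v4) [+-+] → (1.42163, 0.768208, -0.4184)–(1.11703, 1.40069, -0.4184)  len=0.7020
  (v6,v10,v7) [++-] → (0.540159, 1.08584, -0.4184)–(0.815766, 1.02291, -0.4184)  len=0.2827
  (v7,v10,v11) [-+-] → (0.540159, 1.08584, -0.4184)–(-0.291126, 1.27558, -0.4184)  len=0.8527
  (v7,v11,v4) [--+] → (0.285749, 1.59043, -0.4184)–(1.11703, 1.40069, -0.4184)  len=0.8527
  (v4,v11,v8) [+-+] → (0.285749, 1.59043, -0.4184)–(-0.398674, 1.74666, -0.4184)  len=0.7020
  (v10,v14,v11) [++-] → (-0.51219, 1.09932, -0.4184)–(-0.291126, 1.27558, -0.4184)  len=0.2827
  (v11,v14,v15) [-+-] → (-0.51219, 1.09932, -0.4184)–(-1.17884, 0.567697, -0.4184)  len=0.8527
  (v11,v15,v8) [--+] → (-1.06532, 1.21504, -0.4184)–(-0.398674, 1.74666, -0.4184)  len=0.8527
  (v8,v15,v12) [+-+] → (-1.06532, 1.21504, -0.4184)–(-1.61416, 0.77734, -0.4184)  len=0.7020
  (v14,v18,v15) [++-] → (-1.17884, 0.284952, -0.4184)–(-1.17884, 0.567697, -0.4184)  len=0.2827
  (v15,v18,v19) [-+-] → (-1.17884, 0.284952, -0.4184)–(-1.17884, -0.567697, -0.4184)  len=0.8526
  (v15,v19,v12) [--+] → (-1.61416, -0.0753087, -0.4184)–(-1.61416, 0.77734, -0.4184)  len=0.8526
  (v12,v19,v16) [+-+] → (-1.61416, -0.0753087, -0.4184)–(-1.61416, -0.77734, -0.4184)  len=0.7020
  (v18,v22,v19) [++-] → (-0.957776, -0.743955, -0.4184)–(-1.17884, -0.567697, -0.4184)  len=0.2827
  (v19,v22,v23) [-+-] → (-0.957776, -0.743955, -0.4184)–(-0.291126, -1.27558, -0.4184)  len=0.8527
  (v19,v23,v16) [--+] → (-0.947509, -1.30896, -0.4184)–(-1.61416, -0.77734, -0.4184)  len=0.8527
  (v16,v23,v20) [+-+] → (-0.947509, -1.30896, -0.4184)–(-0.398674, -1.74666, -0.4184)  len=0.7020
  (v22,v26,v23) [++-] → (-0.0155187, -1.21265, -0.4184)–(-0.291126, -1.27558, -0.4184)  len=0.2827
  (v23,v26,v27) [-+-] → (-0.0155187, -1.21265, -0.4184)–(0.815766, -1.02291, -0.4184)  len=0.8527
  (v23,v27,v20) [--+] → (0.43261, -1.55692, -0.4184)–(-0.398674, -1.74666, -0.4184)  len=0.8527
  (v20,v27,v24) [+-+] → (0.43261, -1.55692, -0.4184)–(1.11703, -1.40069, -0.4184)  len=0.7020
  (v26,v2,v27) [++-] → (0.938433, -0.768208, -0.4184)–(0.815766, -1.02291, -0.4184)  len=0.2827
  (v27,v2,v3) [-+-] → (0.938433, -0.768208, -0.4184)–(1.3084, 0, -0.4184)  len=0.8527
  (v27,v3,v24) [--+] → (1.487, -0.63248, -0.4184)–(1.11703, -1.40069, -0.4184)  len=0.8527
  (v24,v3,v0) [+-+] → (1.487, -0.63248, -0.4184)–(1.7916, 0, -0.4184)  len=0.7020

Chained into 2 loop(s):
  loop 1: 14 segments, perimeter = 7.9476
  loop 2: 14 segments, perimeter = 10.8827
Total perimeter = 18.830

loops=2 perimeter=18.830


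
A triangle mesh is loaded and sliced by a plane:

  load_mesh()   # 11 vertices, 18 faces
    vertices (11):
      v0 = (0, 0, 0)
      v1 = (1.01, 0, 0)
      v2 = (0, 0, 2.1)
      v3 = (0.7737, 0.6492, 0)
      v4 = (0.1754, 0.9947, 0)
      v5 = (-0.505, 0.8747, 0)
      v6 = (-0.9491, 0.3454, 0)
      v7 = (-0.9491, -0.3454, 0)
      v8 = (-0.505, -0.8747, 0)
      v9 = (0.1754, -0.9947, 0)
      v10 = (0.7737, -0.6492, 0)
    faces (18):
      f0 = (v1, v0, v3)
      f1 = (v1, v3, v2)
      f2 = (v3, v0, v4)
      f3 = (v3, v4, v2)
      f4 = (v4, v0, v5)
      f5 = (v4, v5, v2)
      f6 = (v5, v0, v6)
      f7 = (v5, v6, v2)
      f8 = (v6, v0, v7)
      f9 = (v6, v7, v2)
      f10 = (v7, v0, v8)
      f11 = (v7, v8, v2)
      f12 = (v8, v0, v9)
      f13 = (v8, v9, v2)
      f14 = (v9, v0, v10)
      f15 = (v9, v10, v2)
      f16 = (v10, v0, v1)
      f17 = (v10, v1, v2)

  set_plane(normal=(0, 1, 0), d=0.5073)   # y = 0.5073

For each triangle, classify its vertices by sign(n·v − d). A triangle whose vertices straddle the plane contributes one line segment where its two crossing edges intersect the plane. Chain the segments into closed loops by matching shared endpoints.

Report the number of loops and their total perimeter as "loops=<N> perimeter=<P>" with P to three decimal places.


loops=1 perimeter=4.350

Straddling triangles (8 of 18):
  (v1,v0,v3) [--+] → (0.604587, 0.5073, 0)–(0.82535, 0.5073, 0)  len=0.2208
  (v1,v3,v2) [-+-] → (0.82535, 0.5073, 0)–(0.604587, 0.5073, 0.459011)  len=0.5093
  (v3,v0,v4) [+-+] → (0.604587, 0.5073, 0)–(0.0894545, 0.5073, 0)  len=0.5151
  (v3,v4,v2) [++-] → (0.0894545, 0.5073, 1.02899)–(0.604587, 0.5073, 0.459011)  len=0.7683
  (v4,v0,v5) [+-+] → (0.0894545, 0.5073, 0)–(-0.292885, 0.5073, 0)  len=0.3823
  (v4,v5,v2) [++-] → (-0.292885, 0.5073, 0.882062)–(0.0894545, 0.5073, 1.02899)  len=0.4096
  (v5,v0,v6) [+--] → (-0.292885, 0.5073, 0)–(-0.813261, 0.5073, 0)  len=0.5204
  (v5,v6,v2) [+--] → (-0.813261, 0.5073, 0)–(-0.292885, 0.5073, 0.882062)  len=1.0241

Chained into 1 loop(s):
  loop 1: 8 segments, perimeter = 4.3499
Total perimeter = 4.350


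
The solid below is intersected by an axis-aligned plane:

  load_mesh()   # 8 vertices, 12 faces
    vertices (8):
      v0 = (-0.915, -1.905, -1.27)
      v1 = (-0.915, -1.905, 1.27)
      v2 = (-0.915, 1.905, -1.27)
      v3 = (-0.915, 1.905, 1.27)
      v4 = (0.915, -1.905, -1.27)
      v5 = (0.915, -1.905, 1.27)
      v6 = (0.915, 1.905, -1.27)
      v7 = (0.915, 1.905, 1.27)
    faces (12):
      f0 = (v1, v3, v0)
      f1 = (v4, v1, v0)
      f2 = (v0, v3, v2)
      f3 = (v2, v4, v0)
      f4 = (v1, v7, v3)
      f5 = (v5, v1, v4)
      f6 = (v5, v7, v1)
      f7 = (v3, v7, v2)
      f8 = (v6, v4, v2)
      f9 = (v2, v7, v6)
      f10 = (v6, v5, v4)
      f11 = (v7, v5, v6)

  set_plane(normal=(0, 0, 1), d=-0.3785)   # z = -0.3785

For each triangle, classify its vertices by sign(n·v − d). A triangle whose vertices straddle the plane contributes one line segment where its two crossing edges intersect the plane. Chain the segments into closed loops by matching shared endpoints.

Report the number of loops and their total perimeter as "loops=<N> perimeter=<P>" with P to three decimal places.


Straddling triangles (8 of 12):
  (v1,v3,v0) [++-] → (-0.915, -0.56775, -0.3785)–(-0.915, -1.905, -0.3785)  len=1.3373
  (v4,v1,v0) [-+-] → (0.272699, -1.905, -0.3785)–(-0.915, -1.905, -0.3785)  len=1.1877
  (v0,v3,v2) [-+-] → (-0.915, -0.56775, -0.3785)–(-0.915, 1.905, -0.3785)  len=2.4728
  (v5,v1,v4) [++-] → (0.272699, -1.905, -0.3785)–(0.915, -1.905, -0.3785)  len=0.6423
  (v3,v7,v2) [++-] → (-0.272699, 1.905, -0.3785)–(-0.915, 1.905, -0.3785)  len=0.6423
  (v2,v7,v6) [-+-] → (-0.272699, 1.905, -0.3785)–(0.915, 1.905, -0.3785)  len=1.1877
  (v6,v5,v4) [-+-] → (0.915, 0.56775, -0.3785)–(0.915, -1.905, -0.3785)  len=2.4728
  (v7,v5,v6) [++-] → (0.915, 0.56775, -0.3785)–(0.915, 1.905, -0.3785)  len=1.3373

Chained into 1 loop(s):
  loop 1: 8 segments, perimeter = 11.2800
Total perimeter = 11.280

loops=1 perimeter=11.280


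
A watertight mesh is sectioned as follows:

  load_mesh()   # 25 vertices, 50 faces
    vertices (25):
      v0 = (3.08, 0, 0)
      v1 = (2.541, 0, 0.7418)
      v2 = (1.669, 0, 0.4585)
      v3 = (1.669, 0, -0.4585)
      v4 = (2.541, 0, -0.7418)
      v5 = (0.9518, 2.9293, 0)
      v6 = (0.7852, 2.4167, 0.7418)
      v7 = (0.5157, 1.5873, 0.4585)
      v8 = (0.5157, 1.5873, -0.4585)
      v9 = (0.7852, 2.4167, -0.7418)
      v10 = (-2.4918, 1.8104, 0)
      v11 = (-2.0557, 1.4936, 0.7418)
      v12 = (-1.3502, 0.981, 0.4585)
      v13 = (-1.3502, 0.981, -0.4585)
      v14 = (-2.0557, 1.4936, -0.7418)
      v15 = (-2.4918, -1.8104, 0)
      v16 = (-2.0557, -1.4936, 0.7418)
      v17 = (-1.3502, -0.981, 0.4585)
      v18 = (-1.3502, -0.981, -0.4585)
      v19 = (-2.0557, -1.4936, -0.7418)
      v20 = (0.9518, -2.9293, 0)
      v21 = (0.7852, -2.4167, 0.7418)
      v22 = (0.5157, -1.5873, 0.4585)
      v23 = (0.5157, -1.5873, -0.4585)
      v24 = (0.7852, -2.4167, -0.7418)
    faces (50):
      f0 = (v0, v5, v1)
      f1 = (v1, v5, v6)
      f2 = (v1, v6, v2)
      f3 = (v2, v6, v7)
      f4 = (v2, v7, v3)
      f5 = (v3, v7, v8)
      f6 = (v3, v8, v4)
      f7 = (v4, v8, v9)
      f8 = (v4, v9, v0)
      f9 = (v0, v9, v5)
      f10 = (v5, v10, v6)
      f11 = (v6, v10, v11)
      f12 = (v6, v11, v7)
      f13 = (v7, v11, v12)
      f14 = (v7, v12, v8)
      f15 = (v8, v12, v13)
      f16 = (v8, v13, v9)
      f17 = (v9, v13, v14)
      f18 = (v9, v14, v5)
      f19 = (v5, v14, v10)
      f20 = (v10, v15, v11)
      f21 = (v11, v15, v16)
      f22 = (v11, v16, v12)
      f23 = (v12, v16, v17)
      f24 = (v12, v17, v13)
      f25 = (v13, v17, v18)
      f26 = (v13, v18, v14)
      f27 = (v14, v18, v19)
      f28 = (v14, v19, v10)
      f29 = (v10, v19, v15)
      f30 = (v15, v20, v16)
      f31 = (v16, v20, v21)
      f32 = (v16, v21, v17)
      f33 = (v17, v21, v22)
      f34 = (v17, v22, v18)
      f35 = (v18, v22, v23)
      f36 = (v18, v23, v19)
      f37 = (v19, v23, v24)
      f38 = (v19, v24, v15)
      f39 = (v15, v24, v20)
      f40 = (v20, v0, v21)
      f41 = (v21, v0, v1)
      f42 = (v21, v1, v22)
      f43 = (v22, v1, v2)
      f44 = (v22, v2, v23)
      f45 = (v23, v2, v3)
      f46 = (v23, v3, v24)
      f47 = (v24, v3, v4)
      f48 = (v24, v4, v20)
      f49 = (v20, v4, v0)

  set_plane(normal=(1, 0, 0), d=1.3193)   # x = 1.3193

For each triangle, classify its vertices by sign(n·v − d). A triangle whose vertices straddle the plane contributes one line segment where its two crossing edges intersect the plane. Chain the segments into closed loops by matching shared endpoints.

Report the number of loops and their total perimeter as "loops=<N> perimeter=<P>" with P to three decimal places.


loops=2 perimeter=10.964

Straddling triangles (20 of 50):
  (v0,v5,v1) [+-+] → (1.3193, 2.42347, 0)–(1.3193, 2.2519, 0.17154)  len=0.2426
  (v1,v5,v6) [+--] → (1.3193, 2.2519, 0.17154)–(1.3193, 1.68156, 0.7418)  len=0.8065
  (v1,v6,v2) [+-+] → (1.3193, 1.68156, 0.7418)–(1.3193, 0.956234, 0.570596)  len=0.7453
  (v2,v6,v7) [+--] → (1.3193, 0.956234, 0.570596)–(1.3193, 0.481296, 0.4585)  len=0.4880
  (v2,v7,v3) [+-+] → (1.3193, 0.481296, 0.4585)–(1.3193, 0.481296, -0.18045)  len=0.6390
  (v3,v7,v8) [+--] → (1.3193, 0.481296, -0.18045)–(1.3193, 0.481296, -0.4585)  len=0.2780
  (v3,v8,v4) [+-+] → (1.3193, 0.481296, -0.4585)–(1.3193, 0.95749, -0.570908)  len=0.4893
  (v4,v8,v9) [+--] → (1.3193, 0.95749, -0.570908)–(1.3193, 1.68156, -0.7418)  len=0.7440
  (v4,v9,v0) [+-+] → (1.3193, 1.68156, -0.7418)–(1.3193, 1.85423, -0.569151)  len=0.2442
  (v0,v9,v5) [+--] → (1.3193, 1.85423, -0.569151)–(1.3193, 2.42347, 0)  len=0.8050
  (v20,v0,v21) [-+-] → (1.3193, -2.42347, 0)–(1.3193, -1.85423, 0.569151)  len=0.8050
  (v21,v0,v1) [-++] → (1.3193, -1.85423, 0.569151)–(1.3193, -1.68156, 0.7418)  len=0.2442
  (v21,v1,v22) [-+-] → (1.3193, -1.68156, 0.7418)–(1.3193, -0.95749, 0.570908)  len=0.7440
  (v22,v1,v2) [-++] → (1.3193, -0.95749, 0.570908)–(1.3193, -0.481296, 0.4585)  len=0.4893
  (v22,v2,v23) [-+-] → (1.3193, -0.481296, 0.4585)–(1.3193, -0.481296, 0.18045)  len=0.2780
  (v23,v2,v3) [-++] → (1.3193, -0.481296, 0.18045)–(1.3193, -0.481296, -0.4585)  len=0.6390
  (v23,v3,v24) [-+-] → (1.3193, -0.481296, -0.4585)–(1.3193, -0.956234, -0.570596)  len=0.4880
  (v24,v3,v4) [-++] → (1.3193, -0.956234, -0.570596)–(1.3193, -1.68156, -0.7418)  len=0.7453
  (v24,v4,v20) [-+-] → (1.3193, -1.68156, -0.7418)–(1.3193, -2.2519, -0.17154)  len=0.8065
  (v20,v4,v0) [-++] → (1.3193, -2.2519, -0.17154)–(1.3193, -2.42347, 0)  len=0.2426

Chained into 2 loop(s):
  loop 1: 10 segments, perimeter = 5.4818
  loop 2: 10 segments, perimeter = 5.4818
Total perimeter = 10.964


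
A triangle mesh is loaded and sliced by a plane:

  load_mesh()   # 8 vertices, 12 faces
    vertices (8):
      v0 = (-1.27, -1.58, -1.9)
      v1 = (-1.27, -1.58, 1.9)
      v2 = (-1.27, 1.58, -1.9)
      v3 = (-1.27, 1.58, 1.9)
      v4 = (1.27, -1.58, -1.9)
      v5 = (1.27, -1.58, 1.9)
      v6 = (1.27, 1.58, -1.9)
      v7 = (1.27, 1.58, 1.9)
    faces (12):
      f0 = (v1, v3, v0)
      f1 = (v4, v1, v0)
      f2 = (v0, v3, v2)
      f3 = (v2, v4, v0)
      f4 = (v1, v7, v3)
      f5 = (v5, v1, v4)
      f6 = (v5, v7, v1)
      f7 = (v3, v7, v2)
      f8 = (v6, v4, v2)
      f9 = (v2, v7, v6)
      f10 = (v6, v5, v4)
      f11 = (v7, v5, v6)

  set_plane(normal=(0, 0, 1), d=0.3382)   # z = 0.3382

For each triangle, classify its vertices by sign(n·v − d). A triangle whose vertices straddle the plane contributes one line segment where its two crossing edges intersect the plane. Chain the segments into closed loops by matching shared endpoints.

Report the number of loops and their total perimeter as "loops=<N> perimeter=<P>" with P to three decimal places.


Straddling triangles (8 of 12):
  (v1,v3,v0) [++-] → (-1.27, 0.28124, 0.3382)–(-1.27, -1.58, 0.3382)  len=1.8612
  (v4,v1,v0) [-+-] → (-0.22606, -1.58, 0.3382)–(-1.27, -1.58, 0.3382)  len=1.0439
  (v0,v3,v2) [-+-] → (-1.27, 0.28124, 0.3382)–(-1.27, 1.58, 0.3382)  len=1.2988
  (v5,v1,v4) [++-] → (-0.22606, -1.58, 0.3382)–(1.27, -1.58, 0.3382)  len=1.4961
  (v3,v7,v2) [++-] → (0.22606, 1.58, 0.3382)–(-1.27, 1.58, 0.3382)  len=1.4961
  (v2,v7,v6) [-+-] → (0.22606, 1.58, 0.3382)–(1.27, 1.58, 0.3382)  len=1.0439
  (v6,v5,v4) [-+-] → (1.27, -0.28124, 0.3382)–(1.27, -1.58, 0.3382)  len=1.2988
  (v7,v5,v6) [++-] → (1.27, -0.28124, 0.3382)–(1.27, 1.58, 0.3382)  len=1.8612

Chained into 1 loop(s):
  loop 1: 8 segments, perimeter = 11.4000
Total perimeter = 11.400

loops=1 perimeter=11.400


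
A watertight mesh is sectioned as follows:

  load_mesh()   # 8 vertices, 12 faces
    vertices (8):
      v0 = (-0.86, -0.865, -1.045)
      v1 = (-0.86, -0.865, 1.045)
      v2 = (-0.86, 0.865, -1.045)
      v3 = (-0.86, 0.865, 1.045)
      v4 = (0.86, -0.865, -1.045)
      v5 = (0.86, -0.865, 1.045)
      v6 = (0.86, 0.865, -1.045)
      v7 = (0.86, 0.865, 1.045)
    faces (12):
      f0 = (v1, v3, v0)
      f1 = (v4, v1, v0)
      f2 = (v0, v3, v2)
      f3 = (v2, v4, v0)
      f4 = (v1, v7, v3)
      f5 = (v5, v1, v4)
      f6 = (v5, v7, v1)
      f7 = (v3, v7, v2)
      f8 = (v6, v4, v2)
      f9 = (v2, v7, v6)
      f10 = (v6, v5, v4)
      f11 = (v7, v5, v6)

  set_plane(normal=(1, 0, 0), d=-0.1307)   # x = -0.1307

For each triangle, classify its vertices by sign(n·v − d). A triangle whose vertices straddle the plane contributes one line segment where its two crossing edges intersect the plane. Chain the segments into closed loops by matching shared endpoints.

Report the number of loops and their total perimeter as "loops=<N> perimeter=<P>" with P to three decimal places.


Straddling triangles (8 of 12):
  (v4,v1,v0) [+--] → (-0.1307, -0.865, 0.158816)–(-0.1307, -0.865, -1.045)  len=1.2038
  (v2,v4,v0) [-+-] → (-0.1307, 0.13146, -1.045)–(-0.1307, -0.865, -1.045)  len=0.9965
  (v1,v7,v3) [-+-] → (-0.1307, -0.13146, 1.045)–(-0.1307, 0.865, 1.045)  len=0.9965
  (v5,v1,v4) [+-+] → (-0.1307, -0.865, 1.045)–(-0.1307, -0.865, 0.158816)  len=0.8862
  (v5,v7,v1) [++-] → (-0.1307, -0.13146, 1.045)–(-0.1307, -0.865, 1.045)  len=0.7335
  (v3,v7,v2) [-+-] → (-0.1307, 0.865, 1.045)–(-0.1307, 0.865, -0.158816)  len=1.2038
  (v6,v4,v2) [++-] → (-0.1307, 0.13146, -1.045)–(-0.1307, 0.865, -1.045)  len=0.7335
  (v2,v7,v6) [-++] → (-0.1307, 0.865, -0.158816)–(-0.1307, 0.865, -1.045)  len=0.8862

Chained into 1 loop(s):
  loop 1: 8 segments, perimeter = 7.6400
Total perimeter = 7.640

loops=1 perimeter=7.640


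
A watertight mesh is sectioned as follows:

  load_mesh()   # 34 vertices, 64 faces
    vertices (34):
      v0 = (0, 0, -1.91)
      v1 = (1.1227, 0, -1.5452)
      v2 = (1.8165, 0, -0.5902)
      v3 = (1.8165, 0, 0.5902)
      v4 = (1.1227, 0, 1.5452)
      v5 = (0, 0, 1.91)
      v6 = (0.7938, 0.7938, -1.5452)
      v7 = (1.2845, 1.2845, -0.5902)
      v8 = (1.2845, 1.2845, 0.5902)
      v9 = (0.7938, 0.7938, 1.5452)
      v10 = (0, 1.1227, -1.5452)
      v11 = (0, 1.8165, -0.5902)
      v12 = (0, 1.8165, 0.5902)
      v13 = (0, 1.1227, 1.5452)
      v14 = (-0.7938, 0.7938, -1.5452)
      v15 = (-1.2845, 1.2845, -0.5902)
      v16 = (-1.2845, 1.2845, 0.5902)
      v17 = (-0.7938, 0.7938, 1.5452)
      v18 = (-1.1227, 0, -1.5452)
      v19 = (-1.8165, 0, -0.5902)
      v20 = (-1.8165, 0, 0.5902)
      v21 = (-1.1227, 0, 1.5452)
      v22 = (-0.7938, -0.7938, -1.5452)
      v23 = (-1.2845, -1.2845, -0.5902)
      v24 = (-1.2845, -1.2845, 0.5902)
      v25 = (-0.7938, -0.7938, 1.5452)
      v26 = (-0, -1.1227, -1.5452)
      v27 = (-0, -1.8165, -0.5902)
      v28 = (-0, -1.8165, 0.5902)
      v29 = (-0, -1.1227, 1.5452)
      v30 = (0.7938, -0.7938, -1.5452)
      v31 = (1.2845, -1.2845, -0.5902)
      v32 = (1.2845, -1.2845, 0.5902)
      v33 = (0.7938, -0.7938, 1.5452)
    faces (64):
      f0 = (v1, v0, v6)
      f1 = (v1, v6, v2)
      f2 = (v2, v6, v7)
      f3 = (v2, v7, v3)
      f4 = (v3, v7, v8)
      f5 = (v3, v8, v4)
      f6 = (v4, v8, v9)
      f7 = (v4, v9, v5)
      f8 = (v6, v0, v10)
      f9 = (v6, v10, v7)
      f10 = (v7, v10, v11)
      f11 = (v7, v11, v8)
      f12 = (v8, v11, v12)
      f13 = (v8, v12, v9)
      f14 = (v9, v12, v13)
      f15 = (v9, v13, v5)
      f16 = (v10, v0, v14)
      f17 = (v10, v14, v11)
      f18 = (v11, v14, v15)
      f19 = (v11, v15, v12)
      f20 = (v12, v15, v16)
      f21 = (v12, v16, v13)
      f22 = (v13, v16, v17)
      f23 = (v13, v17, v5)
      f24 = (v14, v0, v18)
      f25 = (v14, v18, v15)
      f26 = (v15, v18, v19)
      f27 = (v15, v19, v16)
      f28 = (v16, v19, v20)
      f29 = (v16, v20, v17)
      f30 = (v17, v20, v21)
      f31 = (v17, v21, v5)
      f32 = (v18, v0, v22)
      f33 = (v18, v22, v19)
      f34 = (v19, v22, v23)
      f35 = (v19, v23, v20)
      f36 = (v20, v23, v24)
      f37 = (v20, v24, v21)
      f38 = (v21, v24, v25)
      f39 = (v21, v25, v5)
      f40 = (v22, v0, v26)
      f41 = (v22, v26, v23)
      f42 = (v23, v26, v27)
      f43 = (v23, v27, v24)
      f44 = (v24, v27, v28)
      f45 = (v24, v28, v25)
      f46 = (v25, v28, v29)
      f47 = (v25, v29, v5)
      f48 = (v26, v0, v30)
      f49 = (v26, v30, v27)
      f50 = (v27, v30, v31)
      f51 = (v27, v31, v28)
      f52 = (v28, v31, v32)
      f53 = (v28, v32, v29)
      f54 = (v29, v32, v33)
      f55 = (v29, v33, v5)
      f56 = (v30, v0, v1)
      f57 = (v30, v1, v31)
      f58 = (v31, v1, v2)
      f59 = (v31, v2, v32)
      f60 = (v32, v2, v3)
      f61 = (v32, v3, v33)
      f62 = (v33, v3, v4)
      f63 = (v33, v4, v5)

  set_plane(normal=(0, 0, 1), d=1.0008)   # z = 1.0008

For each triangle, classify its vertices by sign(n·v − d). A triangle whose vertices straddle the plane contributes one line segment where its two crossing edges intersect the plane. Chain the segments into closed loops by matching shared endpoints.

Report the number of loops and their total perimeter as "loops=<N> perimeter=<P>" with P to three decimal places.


loops=1 perimeter=9.296

Straddling triangles (16 of 64):
  (v3,v8,v4) [--+] → (1.21493, 0.732232, 1.0008)–(1.5182, 0, 1.0008)  len=0.7925
  (v4,v8,v9) [+-+] → (1.21493, 0.732232, 1.0008)–(1.07352, 1.07352, 1.0008)  len=0.3694
  (v8,v12,v9) [--+] → (0.341292, 1.37679, 1.0008)–(1.07352, 1.07352, 1.0008)  len=0.7925
  (v9,v12,v13) [+-+] → (0.341292, 1.37679, 1.0008)–(0, 1.5182, 1.0008)  len=0.3694
  (v12,v16,v13) [--+] → (-0.732232, 1.21493, 1.0008)–(0, 1.5182, 1.0008)  len=0.7925
  (v13,v16,v17) [+-+] → (-0.732232, 1.21493, 1.0008)–(-1.07352, 1.07352, 1.0008)  len=0.3694
  (v16,v20,v17) [--+] → (-1.37679, 0.341292, 1.0008)–(-1.07352, 1.07352, 1.0008)  len=0.7925
  (v17,v20,v21) [+-+] → (-1.37679, 0.341292, 1.0008)–(-1.5182, 0, 1.0008)  len=0.3694
  (v20,v24,v21) [--+] → (-1.21493, -0.732232, 1.0008)–(-1.5182, 0, 1.0008)  len=0.7925
  (v21,v24,v25) [+-+] → (-1.21493, -0.732232, 1.0008)–(-1.07352, -1.07352, 1.0008)  len=0.3694
  (v24,v28,v25) [--+] → (-0.341292, -1.37679, 1.0008)–(-1.07352, -1.07352, 1.0008)  len=0.7925
  (v25,v28,v29) [+-+] → (-0.341292, -1.37679, 1.0008)–(0, -1.5182, 1.0008)  len=0.3694
  (v28,v32,v29) [--+] → (0.732232, -1.21493, 1.0008)–(0, -1.5182, 1.0008)  len=0.7925
  (v29,v32,v33) [+-+] → (0.732232, -1.21493, 1.0008)–(1.07352, -1.07352, 1.0008)  len=0.3694
  (v32,v3,v33) [--+] → (1.37679, -0.341292, 1.0008)–(1.07352, -1.07352, 1.0008)  len=0.7925
  (v33,v3,v4) [+-+] → (1.37679, -0.341292, 1.0008)–(1.5182, 0, 1.0008)  len=0.3694

Chained into 1 loop(s):
  loop 1: 16 segments, perimeter = 9.2958
Total perimeter = 9.296


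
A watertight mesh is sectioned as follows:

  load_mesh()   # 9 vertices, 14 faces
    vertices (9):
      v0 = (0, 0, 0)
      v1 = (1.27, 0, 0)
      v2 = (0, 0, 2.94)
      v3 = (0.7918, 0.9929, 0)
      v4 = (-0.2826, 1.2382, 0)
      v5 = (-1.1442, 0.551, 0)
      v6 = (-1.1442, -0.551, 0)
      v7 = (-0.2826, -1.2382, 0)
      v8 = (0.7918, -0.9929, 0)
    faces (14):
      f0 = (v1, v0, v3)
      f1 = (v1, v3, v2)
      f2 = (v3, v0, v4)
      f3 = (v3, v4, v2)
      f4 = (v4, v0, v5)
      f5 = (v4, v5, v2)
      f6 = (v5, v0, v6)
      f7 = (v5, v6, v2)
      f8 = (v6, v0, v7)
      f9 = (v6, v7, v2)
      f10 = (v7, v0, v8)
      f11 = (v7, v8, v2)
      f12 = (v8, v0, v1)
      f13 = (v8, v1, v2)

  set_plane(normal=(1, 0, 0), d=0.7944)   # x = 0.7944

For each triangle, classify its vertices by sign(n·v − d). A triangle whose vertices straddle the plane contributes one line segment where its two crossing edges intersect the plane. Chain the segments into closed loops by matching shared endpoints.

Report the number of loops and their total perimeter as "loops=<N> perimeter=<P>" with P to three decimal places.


Straddling triangles (4 of 14):
  (v1,v0,v3) [+--] → (0.7944, 0, 0)–(0.7944, 0.987502, 0)  len=0.9875
  (v1,v3,v2) [+--] → (0.7944, 0.987502, 0)–(0.7944, 0, 1.101)  len=1.4790
  (v8,v0,v1) [--+] → (0.7944, 0, 0)–(0.7944, -0.987502, 0)  len=0.9875
  (v8,v1,v2) [-+-] → (0.7944, -0.987502, 0)–(0.7944, 0, 1.101)  len=1.4790

Chained into 1 loop(s):
  loop 1: 4 segments, perimeter = 4.9329
Total perimeter = 4.933

loops=1 perimeter=4.933


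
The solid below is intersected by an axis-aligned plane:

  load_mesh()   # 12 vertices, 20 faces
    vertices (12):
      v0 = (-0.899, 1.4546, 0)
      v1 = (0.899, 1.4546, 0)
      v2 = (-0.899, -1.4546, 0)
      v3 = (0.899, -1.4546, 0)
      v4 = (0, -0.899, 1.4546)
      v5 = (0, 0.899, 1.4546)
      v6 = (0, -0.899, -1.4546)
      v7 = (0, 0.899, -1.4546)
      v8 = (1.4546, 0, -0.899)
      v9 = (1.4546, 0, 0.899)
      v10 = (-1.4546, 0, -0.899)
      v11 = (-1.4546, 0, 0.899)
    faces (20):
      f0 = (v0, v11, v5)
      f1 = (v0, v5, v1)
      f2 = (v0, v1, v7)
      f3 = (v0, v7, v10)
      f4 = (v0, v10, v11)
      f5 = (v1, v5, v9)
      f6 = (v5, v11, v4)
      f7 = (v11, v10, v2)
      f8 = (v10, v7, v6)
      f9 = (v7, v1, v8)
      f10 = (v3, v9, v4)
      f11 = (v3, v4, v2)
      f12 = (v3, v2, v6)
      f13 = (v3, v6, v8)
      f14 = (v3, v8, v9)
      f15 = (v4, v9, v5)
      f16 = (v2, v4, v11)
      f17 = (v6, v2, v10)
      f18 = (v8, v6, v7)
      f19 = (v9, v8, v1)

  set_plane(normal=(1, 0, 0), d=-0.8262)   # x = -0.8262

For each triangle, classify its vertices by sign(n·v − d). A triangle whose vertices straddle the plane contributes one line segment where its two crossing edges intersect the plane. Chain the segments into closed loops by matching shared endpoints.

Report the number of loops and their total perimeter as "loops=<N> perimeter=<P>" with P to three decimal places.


loops=1 perimeter=7.835

Straddling triangles (10 of 20):
  (v0,v11,v5) [--+] → (-0.8262, 0.388376, 1.13902)–(-0.8262, 1.40961, 0.117792)  len=1.4442
  (v0,v5,v1) [-++] → (-0.8262, 1.40961, 0.117792)–(-0.8262, 1.4546, 0)  len=0.1261
  (v0,v1,v7) [-++] → (-0.8262, 1.4546, 0)–(-0.8262, 1.40961, -0.117792)  len=0.1261
  (v0,v7,v10) [-+-] → (-0.8262, 1.40961, -0.117792)–(-0.8262, 0.388376, -1.13902)  len=1.4442
  (v5,v11,v4) [+-+] → (-0.8262, 0.388376, 1.13902)–(-0.8262, -0.388376, 1.13902)  len=0.7768
  (v10,v7,v6) [-++] → (-0.8262, 0.388376, -1.13902)–(-0.8262, -0.388376, -1.13902)  len=0.7768
  (v3,v4,v2) [++-] → (-0.8262, -1.40961, 0.117792)–(-0.8262, -1.4546, 0)  len=0.1261
  (v3,v2,v6) [+-+] → (-0.8262, -1.4546, 0)–(-0.8262, -1.40961, -0.117792)  len=0.1261
  (v2,v4,v11) [-+-] → (-0.8262, -1.40961, 0.117792)–(-0.8262, -0.388376, 1.13902)  len=1.4442
  (v6,v2,v10) [+--] → (-0.8262, -1.40961, -0.117792)–(-0.8262, -0.388376, -1.13902)  len=1.4442

Chained into 1 loop(s):
  loop 1: 10 segments, perimeter = 7.8348
Total perimeter = 7.835


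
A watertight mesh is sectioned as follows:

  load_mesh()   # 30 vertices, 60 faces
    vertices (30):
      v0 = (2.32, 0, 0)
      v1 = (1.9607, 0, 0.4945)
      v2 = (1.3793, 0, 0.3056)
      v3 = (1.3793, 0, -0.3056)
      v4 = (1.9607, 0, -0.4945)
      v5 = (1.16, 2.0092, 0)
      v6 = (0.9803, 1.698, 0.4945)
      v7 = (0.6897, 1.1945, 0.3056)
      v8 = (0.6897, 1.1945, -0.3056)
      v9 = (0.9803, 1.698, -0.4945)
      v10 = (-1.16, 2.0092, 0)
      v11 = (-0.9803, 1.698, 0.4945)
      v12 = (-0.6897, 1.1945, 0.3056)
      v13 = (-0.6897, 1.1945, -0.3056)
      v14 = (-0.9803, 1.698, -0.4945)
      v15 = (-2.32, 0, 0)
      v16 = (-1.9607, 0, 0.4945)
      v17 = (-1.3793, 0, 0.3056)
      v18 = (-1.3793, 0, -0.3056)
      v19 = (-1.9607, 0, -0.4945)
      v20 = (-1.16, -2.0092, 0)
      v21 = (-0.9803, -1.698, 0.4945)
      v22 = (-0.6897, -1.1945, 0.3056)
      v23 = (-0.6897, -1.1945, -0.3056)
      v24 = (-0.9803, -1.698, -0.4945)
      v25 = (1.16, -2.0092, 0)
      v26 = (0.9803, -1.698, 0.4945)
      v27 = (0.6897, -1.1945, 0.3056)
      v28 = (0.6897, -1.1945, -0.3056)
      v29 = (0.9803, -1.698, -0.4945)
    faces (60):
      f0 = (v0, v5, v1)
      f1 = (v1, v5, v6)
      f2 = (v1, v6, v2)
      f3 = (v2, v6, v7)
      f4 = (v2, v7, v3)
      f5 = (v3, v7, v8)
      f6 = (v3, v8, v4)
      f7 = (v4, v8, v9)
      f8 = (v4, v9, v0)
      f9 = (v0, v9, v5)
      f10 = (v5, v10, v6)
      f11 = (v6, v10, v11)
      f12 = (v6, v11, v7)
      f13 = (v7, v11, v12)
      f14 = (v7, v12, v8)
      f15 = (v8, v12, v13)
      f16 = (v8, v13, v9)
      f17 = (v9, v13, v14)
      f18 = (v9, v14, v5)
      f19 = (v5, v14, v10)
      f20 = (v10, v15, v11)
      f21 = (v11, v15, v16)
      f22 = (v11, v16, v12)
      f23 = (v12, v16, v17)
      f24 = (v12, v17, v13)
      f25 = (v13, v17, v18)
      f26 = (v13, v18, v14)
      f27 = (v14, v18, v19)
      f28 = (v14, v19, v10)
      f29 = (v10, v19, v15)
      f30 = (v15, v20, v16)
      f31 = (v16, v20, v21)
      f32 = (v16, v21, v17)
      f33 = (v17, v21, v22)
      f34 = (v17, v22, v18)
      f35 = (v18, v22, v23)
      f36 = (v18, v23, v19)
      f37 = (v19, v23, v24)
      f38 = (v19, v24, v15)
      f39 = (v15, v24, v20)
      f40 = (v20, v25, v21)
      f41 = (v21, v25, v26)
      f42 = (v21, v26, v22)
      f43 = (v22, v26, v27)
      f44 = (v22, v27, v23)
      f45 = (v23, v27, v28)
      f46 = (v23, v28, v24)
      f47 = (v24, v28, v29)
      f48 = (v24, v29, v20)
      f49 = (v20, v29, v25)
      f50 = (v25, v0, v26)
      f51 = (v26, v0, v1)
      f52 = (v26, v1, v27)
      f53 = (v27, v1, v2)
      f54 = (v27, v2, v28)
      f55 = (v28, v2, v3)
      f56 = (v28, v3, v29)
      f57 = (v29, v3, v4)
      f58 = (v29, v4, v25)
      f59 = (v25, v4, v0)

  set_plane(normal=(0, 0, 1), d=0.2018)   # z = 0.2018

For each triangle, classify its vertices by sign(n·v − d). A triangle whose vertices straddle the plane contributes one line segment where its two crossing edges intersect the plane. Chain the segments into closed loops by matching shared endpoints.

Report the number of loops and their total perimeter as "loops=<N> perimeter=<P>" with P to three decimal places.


Straddling triangles (24 of 60):
  (v0,v5,v1) [--+] → (1.48676, 1.18927, 0.2018)–(2.17337, 0, 0.2018)  len=1.3732
  (v1,v5,v6) [+-+] → (1.48676, 1.18927, 0.2018)–(1.08667, 1.8822, 0.2018)  len=0.8001
  (v2,v7,v3) [++-] → (0.806815, 0.991638, 0.2018)–(1.3793, 0, 0.2018)  len=1.1450
  (v3,v7,v8) [-+-] → (0.806815, 0.991638, 0.2018)–(0.6897, 1.1945, 0.2018)  len=0.2342
  (v5,v10,v6) [--+] → (-0.286567, 1.8822, 0.2018)–(1.08667, 1.8822, 0.2018)  len=1.3732
  (v6,v10,v11) [+-+] → (-0.286567, 1.8822, 0.2018)–(-1.08667, 1.8822, 0.2018)  len=0.8001
  (v7,v12,v8) [++-] → (-0.455437, 1.1945, 0.2018)–(0.6897, 1.1945, 0.2018)  len=1.1451
  (v8,v12,v13) [-+-] → (-0.455437, 1.1945, 0.2018)–(-0.6897, 1.1945, 0.2018)  len=0.2343
  (v10,v15,v11) [--+] → (-1.77328, 0.692935, 0.2018)–(-1.08667, 1.8822, 0.2018)  len=1.3732
  (v11,v15,v16) [+-+] → (-1.77328, 0.692935, 0.2018)–(-2.17337, 0, 0.2018)  len=0.8001
  (v12,v17,v13) [++-] → (-1.26219, 0.202862, 0.2018)–(-0.6897, 1.1945, 0.2018)  len=1.1450
  (v13,v17,v18) [-+-] → (-1.26219, 0.202862, 0.2018)–(-1.3793, 0, 0.2018)  len=0.2342
  (v15,v20,v16) [--+] → (-1.48676, -1.18927, 0.2018)–(-2.17337, 0, 0.2018)  len=1.3732
  (v16,v20,v21) [+-+] → (-1.48676, -1.18927, 0.2018)–(-1.08667, -1.8822, 0.2018)  len=0.8001
  (v17,v22,v18) [++-] → (-0.806815, -0.991638, 0.2018)–(-1.3793, 0, 0.2018)  len=1.1450
  (v18,v22,v23) [-+-] → (-0.806815, -0.991638, 0.2018)–(-0.6897, -1.1945, 0.2018)  len=0.2342
  (v20,v25,v21) [--+] → (0.286567, -1.8822, 0.2018)–(-1.08667, -1.8822, 0.2018)  len=1.3732
  (v21,v25,v26) [+-+] → (0.286567, -1.8822, 0.2018)–(1.08667, -1.8822, 0.2018)  len=0.8001
  (v22,v27,v23) [++-] → (0.455437, -1.1945, 0.2018)–(-0.6897, -1.1945, 0.2018)  len=1.1451
  (v23,v27,v28) [-+-] → (0.455437, -1.1945, 0.2018)–(0.6897, -1.1945, 0.2018)  len=0.2343
  (v25,v0,v26) [--+] → (1.77328, -0.692935, 0.2018)–(1.08667, -1.8822, 0.2018)  len=1.3732
  (v26,v0,v1) [+-+] → (1.77328, -0.692935, 0.2018)–(2.17337, 0, 0.2018)  len=0.8001
  (v27,v2,v28) [++-] → (1.26219, -0.202862, 0.2018)–(0.6897, -1.1945, 0.2018)  len=1.1450
  (v28,v2,v3) [-+-] → (1.26219, -0.202862, 0.2018)–(1.3793, 0, 0.2018)  len=0.2342

Chained into 2 loop(s):
  loop 1: 12 segments, perimeter = 13.0402
  loop 2: 12 segments, perimeter = 8.2759
Total perimeter = 21.316

loops=2 perimeter=21.316
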